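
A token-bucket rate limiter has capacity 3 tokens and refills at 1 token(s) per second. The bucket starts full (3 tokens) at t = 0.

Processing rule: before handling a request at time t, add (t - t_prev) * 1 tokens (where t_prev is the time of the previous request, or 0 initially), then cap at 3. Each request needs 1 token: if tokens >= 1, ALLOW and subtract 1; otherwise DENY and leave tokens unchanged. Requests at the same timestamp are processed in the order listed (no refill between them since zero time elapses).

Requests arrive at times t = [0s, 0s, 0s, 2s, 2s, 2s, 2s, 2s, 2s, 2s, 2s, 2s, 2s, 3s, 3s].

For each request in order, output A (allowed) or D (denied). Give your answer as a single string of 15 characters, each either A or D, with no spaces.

Simulating step by step:
  req#1 t=0s: ALLOW
  req#2 t=0s: ALLOW
  req#3 t=0s: ALLOW
  req#4 t=2s: ALLOW
  req#5 t=2s: ALLOW
  req#6 t=2s: DENY
  req#7 t=2s: DENY
  req#8 t=2s: DENY
  req#9 t=2s: DENY
  req#10 t=2s: DENY
  req#11 t=2s: DENY
  req#12 t=2s: DENY
  req#13 t=2s: DENY
  req#14 t=3s: ALLOW
  req#15 t=3s: DENY

Answer: AAAAADDDDDDDDAD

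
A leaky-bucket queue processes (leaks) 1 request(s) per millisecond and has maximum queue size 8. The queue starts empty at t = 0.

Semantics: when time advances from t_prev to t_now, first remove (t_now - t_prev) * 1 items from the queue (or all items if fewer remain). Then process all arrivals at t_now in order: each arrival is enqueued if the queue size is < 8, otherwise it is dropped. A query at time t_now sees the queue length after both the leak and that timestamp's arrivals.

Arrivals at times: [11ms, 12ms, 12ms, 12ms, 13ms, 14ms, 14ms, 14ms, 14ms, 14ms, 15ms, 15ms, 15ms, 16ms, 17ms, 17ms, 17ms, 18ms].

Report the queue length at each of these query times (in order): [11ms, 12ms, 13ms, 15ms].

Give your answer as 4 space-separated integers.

Queue lengths at query times:
  query t=11ms: backlog = 1
  query t=12ms: backlog = 3
  query t=13ms: backlog = 3
  query t=15ms: backlog = 8

Answer: 1 3 3 8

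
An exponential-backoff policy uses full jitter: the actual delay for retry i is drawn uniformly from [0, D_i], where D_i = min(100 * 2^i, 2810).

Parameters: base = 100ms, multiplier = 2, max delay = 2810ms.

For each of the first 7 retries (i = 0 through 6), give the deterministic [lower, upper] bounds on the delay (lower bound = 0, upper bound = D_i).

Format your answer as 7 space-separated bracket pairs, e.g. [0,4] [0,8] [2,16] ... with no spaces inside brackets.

Answer: [0,100] [0,200] [0,400] [0,800] [0,1600] [0,2810] [0,2810]

Derivation:
Computing bounds per retry:
  i=0: D_i=min(100*2^0,2810)=100, bounds=[0,100]
  i=1: D_i=min(100*2^1,2810)=200, bounds=[0,200]
  i=2: D_i=min(100*2^2,2810)=400, bounds=[0,400]
  i=3: D_i=min(100*2^3,2810)=800, bounds=[0,800]
  i=4: D_i=min(100*2^4,2810)=1600, bounds=[0,1600]
  i=5: D_i=min(100*2^5,2810)=2810, bounds=[0,2810]
  i=6: D_i=min(100*2^6,2810)=2810, bounds=[0,2810]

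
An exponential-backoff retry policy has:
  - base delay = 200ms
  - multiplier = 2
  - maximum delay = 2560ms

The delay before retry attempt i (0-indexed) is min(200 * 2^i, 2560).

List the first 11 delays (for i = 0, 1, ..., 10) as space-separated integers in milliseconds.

Computing each delay:
  i=0: min(200*2^0, 2560) = 200
  i=1: min(200*2^1, 2560) = 400
  i=2: min(200*2^2, 2560) = 800
  i=3: min(200*2^3, 2560) = 1600
  i=4: min(200*2^4, 2560) = 2560
  i=5: min(200*2^5, 2560) = 2560
  i=6: min(200*2^6, 2560) = 2560
  i=7: min(200*2^7, 2560) = 2560
  i=8: min(200*2^8, 2560) = 2560
  i=9: min(200*2^9, 2560) = 2560
  i=10: min(200*2^10, 2560) = 2560

Answer: 200 400 800 1600 2560 2560 2560 2560 2560 2560 2560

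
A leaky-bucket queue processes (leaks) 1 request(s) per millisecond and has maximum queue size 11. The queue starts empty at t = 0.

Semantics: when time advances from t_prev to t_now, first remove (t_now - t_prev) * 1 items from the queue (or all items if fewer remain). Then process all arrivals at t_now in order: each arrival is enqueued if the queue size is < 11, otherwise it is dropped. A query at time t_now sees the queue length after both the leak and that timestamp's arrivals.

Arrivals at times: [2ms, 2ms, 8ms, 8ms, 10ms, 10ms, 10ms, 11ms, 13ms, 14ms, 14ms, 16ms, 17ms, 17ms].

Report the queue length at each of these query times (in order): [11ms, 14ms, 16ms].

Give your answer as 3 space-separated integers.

Queue lengths at query times:
  query t=11ms: backlog = 3
  query t=14ms: backlog = 3
  query t=16ms: backlog = 2

Answer: 3 3 2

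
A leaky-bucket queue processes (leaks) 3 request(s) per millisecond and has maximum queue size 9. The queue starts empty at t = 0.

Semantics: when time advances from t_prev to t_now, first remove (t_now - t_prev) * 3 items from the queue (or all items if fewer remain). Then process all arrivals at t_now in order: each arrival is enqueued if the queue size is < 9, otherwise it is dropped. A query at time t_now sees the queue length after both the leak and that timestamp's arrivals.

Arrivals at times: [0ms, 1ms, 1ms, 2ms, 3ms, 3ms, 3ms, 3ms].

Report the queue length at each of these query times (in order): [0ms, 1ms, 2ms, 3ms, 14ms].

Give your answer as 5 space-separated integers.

Queue lengths at query times:
  query t=0ms: backlog = 1
  query t=1ms: backlog = 2
  query t=2ms: backlog = 1
  query t=3ms: backlog = 4
  query t=14ms: backlog = 0

Answer: 1 2 1 4 0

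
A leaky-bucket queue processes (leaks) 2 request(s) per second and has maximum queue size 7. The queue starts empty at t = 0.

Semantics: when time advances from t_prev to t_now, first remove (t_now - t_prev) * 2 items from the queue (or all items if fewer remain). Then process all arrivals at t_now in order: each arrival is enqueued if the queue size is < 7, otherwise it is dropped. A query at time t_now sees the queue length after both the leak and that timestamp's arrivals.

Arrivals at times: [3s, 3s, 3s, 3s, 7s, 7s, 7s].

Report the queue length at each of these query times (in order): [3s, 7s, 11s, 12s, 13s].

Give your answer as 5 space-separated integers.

Queue lengths at query times:
  query t=3s: backlog = 4
  query t=7s: backlog = 3
  query t=11s: backlog = 0
  query t=12s: backlog = 0
  query t=13s: backlog = 0

Answer: 4 3 0 0 0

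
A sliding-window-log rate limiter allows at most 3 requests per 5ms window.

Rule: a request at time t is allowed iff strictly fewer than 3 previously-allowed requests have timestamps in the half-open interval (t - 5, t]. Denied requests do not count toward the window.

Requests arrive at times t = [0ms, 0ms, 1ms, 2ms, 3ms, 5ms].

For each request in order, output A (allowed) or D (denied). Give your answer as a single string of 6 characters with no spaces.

Answer: AAADDA

Derivation:
Tracking allowed requests in the window:
  req#1 t=0ms: ALLOW
  req#2 t=0ms: ALLOW
  req#3 t=1ms: ALLOW
  req#4 t=2ms: DENY
  req#5 t=3ms: DENY
  req#6 t=5ms: ALLOW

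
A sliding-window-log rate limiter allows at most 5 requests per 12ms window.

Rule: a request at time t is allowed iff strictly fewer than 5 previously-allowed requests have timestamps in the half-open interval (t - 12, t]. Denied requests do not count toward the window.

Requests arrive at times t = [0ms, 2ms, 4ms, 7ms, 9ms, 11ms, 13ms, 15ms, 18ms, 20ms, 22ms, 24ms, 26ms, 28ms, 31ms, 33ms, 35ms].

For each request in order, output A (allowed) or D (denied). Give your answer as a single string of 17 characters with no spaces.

Tracking allowed requests in the window:
  req#1 t=0ms: ALLOW
  req#2 t=2ms: ALLOW
  req#3 t=4ms: ALLOW
  req#4 t=7ms: ALLOW
  req#5 t=9ms: ALLOW
  req#6 t=11ms: DENY
  req#7 t=13ms: ALLOW
  req#8 t=15ms: ALLOW
  req#9 t=18ms: ALLOW
  req#10 t=20ms: ALLOW
  req#11 t=22ms: ALLOW
  req#12 t=24ms: DENY
  req#13 t=26ms: ALLOW
  req#14 t=28ms: ALLOW
  req#15 t=31ms: ALLOW
  req#16 t=33ms: ALLOW
  req#17 t=35ms: ALLOW

Answer: AAAAADAAAAADAAAAA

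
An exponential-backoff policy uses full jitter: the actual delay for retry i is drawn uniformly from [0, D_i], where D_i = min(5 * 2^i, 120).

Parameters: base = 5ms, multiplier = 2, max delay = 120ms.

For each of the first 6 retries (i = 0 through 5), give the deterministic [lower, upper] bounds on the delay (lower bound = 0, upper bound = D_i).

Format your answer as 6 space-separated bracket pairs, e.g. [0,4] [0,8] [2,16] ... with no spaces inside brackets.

Answer: [0,5] [0,10] [0,20] [0,40] [0,80] [0,120]

Derivation:
Computing bounds per retry:
  i=0: D_i=min(5*2^0,120)=5, bounds=[0,5]
  i=1: D_i=min(5*2^1,120)=10, bounds=[0,10]
  i=2: D_i=min(5*2^2,120)=20, bounds=[0,20]
  i=3: D_i=min(5*2^3,120)=40, bounds=[0,40]
  i=4: D_i=min(5*2^4,120)=80, bounds=[0,80]
  i=5: D_i=min(5*2^5,120)=120, bounds=[0,120]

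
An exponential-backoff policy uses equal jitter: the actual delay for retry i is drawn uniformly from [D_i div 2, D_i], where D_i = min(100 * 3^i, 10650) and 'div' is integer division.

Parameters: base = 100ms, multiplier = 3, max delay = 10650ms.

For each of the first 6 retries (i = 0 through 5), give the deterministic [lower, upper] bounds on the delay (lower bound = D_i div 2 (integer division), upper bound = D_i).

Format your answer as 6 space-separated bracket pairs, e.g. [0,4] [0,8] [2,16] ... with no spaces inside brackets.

Computing bounds per retry:
  i=0: D_i=min(100*3^0,10650)=100, bounds=[50,100]
  i=1: D_i=min(100*3^1,10650)=300, bounds=[150,300]
  i=2: D_i=min(100*3^2,10650)=900, bounds=[450,900]
  i=3: D_i=min(100*3^3,10650)=2700, bounds=[1350,2700]
  i=4: D_i=min(100*3^4,10650)=8100, bounds=[4050,8100]
  i=5: D_i=min(100*3^5,10650)=10650, bounds=[5325,10650]

Answer: [50,100] [150,300] [450,900] [1350,2700] [4050,8100] [5325,10650]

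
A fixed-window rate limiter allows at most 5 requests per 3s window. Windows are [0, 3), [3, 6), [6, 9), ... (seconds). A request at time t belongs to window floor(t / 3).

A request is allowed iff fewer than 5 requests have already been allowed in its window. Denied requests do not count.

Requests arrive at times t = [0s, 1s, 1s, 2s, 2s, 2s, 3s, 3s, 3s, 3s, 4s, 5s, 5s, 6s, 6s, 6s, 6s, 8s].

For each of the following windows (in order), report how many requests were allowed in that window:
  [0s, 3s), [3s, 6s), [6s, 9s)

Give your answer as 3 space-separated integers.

Answer: 5 5 5

Derivation:
Processing requests:
  req#1 t=0s (window 0): ALLOW
  req#2 t=1s (window 0): ALLOW
  req#3 t=1s (window 0): ALLOW
  req#4 t=2s (window 0): ALLOW
  req#5 t=2s (window 0): ALLOW
  req#6 t=2s (window 0): DENY
  req#7 t=3s (window 1): ALLOW
  req#8 t=3s (window 1): ALLOW
  req#9 t=3s (window 1): ALLOW
  req#10 t=3s (window 1): ALLOW
  req#11 t=4s (window 1): ALLOW
  req#12 t=5s (window 1): DENY
  req#13 t=5s (window 1): DENY
  req#14 t=6s (window 2): ALLOW
  req#15 t=6s (window 2): ALLOW
  req#16 t=6s (window 2): ALLOW
  req#17 t=6s (window 2): ALLOW
  req#18 t=8s (window 2): ALLOW

Allowed counts by window: 5 5 5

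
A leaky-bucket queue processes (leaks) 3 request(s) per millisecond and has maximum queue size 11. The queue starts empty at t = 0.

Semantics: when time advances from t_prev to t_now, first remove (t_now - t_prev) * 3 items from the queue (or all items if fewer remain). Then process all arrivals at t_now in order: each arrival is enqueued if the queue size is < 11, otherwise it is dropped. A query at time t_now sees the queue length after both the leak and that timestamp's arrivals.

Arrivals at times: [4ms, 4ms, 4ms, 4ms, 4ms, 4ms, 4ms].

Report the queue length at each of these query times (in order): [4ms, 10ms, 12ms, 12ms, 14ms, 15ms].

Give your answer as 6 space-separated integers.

Queue lengths at query times:
  query t=4ms: backlog = 7
  query t=10ms: backlog = 0
  query t=12ms: backlog = 0
  query t=12ms: backlog = 0
  query t=14ms: backlog = 0
  query t=15ms: backlog = 0

Answer: 7 0 0 0 0 0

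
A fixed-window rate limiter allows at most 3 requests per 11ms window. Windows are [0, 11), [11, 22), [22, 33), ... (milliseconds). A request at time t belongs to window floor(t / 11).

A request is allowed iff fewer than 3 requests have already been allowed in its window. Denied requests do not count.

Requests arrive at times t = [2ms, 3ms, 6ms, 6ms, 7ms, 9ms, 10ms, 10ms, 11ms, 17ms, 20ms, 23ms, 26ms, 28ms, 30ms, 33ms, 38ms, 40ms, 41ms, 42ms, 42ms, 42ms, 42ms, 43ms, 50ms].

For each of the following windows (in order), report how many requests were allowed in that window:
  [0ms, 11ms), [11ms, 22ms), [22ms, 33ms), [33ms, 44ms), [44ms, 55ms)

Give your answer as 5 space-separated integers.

Answer: 3 3 3 3 1

Derivation:
Processing requests:
  req#1 t=2ms (window 0): ALLOW
  req#2 t=3ms (window 0): ALLOW
  req#3 t=6ms (window 0): ALLOW
  req#4 t=6ms (window 0): DENY
  req#5 t=7ms (window 0): DENY
  req#6 t=9ms (window 0): DENY
  req#7 t=10ms (window 0): DENY
  req#8 t=10ms (window 0): DENY
  req#9 t=11ms (window 1): ALLOW
  req#10 t=17ms (window 1): ALLOW
  req#11 t=20ms (window 1): ALLOW
  req#12 t=23ms (window 2): ALLOW
  req#13 t=26ms (window 2): ALLOW
  req#14 t=28ms (window 2): ALLOW
  req#15 t=30ms (window 2): DENY
  req#16 t=33ms (window 3): ALLOW
  req#17 t=38ms (window 3): ALLOW
  req#18 t=40ms (window 3): ALLOW
  req#19 t=41ms (window 3): DENY
  req#20 t=42ms (window 3): DENY
  req#21 t=42ms (window 3): DENY
  req#22 t=42ms (window 3): DENY
  req#23 t=42ms (window 3): DENY
  req#24 t=43ms (window 3): DENY
  req#25 t=50ms (window 4): ALLOW

Allowed counts by window: 3 3 3 3 1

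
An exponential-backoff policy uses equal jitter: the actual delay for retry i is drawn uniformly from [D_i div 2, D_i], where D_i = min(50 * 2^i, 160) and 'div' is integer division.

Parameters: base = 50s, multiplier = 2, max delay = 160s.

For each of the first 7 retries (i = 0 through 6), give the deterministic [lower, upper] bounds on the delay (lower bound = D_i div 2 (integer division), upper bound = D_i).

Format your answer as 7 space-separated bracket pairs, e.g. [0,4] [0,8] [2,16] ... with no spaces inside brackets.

Computing bounds per retry:
  i=0: D_i=min(50*2^0,160)=50, bounds=[25,50]
  i=1: D_i=min(50*2^1,160)=100, bounds=[50,100]
  i=2: D_i=min(50*2^2,160)=160, bounds=[80,160]
  i=3: D_i=min(50*2^3,160)=160, bounds=[80,160]
  i=4: D_i=min(50*2^4,160)=160, bounds=[80,160]
  i=5: D_i=min(50*2^5,160)=160, bounds=[80,160]
  i=6: D_i=min(50*2^6,160)=160, bounds=[80,160]

Answer: [25,50] [50,100] [80,160] [80,160] [80,160] [80,160] [80,160]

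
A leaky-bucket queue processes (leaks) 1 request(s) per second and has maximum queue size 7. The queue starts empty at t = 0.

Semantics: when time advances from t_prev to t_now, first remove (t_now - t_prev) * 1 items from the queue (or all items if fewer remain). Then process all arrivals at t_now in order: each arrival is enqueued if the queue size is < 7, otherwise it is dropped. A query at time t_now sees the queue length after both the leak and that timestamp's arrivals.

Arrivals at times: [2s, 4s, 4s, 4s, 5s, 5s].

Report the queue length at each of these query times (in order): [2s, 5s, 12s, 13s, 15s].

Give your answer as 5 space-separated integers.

Queue lengths at query times:
  query t=2s: backlog = 1
  query t=5s: backlog = 4
  query t=12s: backlog = 0
  query t=13s: backlog = 0
  query t=15s: backlog = 0

Answer: 1 4 0 0 0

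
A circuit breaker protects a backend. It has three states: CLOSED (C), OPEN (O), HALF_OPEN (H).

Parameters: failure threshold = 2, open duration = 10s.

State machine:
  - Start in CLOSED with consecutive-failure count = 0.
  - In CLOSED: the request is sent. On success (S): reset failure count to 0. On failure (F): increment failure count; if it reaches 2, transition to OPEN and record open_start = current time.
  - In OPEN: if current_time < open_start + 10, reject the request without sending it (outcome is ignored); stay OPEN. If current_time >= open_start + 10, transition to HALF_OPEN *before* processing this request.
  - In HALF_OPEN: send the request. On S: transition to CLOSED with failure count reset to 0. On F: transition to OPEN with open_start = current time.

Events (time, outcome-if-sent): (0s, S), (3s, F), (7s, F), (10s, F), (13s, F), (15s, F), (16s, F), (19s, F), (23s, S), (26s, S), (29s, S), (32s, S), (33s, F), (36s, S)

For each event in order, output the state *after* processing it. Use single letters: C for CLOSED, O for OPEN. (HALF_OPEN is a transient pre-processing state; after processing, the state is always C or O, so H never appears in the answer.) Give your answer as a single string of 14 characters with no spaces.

State after each event:
  event#1 t=0s outcome=S: state=CLOSED
  event#2 t=3s outcome=F: state=CLOSED
  event#3 t=7s outcome=F: state=OPEN
  event#4 t=10s outcome=F: state=OPEN
  event#5 t=13s outcome=F: state=OPEN
  event#6 t=15s outcome=F: state=OPEN
  event#7 t=16s outcome=F: state=OPEN
  event#8 t=19s outcome=F: state=OPEN
  event#9 t=23s outcome=S: state=OPEN
  event#10 t=26s outcome=S: state=OPEN
  event#11 t=29s outcome=S: state=CLOSED
  event#12 t=32s outcome=S: state=CLOSED
  event#13 t=33s outcome=F: state=CLOSED
  event#14 t=36s outcome=S: state=CLOSED

Answer: CCOOOOOOOOCCCC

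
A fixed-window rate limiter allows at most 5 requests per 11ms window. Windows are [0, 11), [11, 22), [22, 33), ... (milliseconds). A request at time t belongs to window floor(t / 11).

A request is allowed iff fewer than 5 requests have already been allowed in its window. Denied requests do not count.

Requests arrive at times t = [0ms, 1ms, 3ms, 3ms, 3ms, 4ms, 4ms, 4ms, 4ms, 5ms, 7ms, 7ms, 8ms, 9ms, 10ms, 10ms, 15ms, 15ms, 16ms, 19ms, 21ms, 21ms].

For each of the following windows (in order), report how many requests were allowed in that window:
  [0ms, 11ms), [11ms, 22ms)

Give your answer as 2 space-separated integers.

Answer: 5 5

Derivation:
Processing requests:
  req#1 t=0ms (window 0): ALLOW
  req#2 t=1ms (window 0): ALLOW
  req#3 t=3ms (window 0): ALLOW
  req#4 t=3ms (window 0): ALLOW
  req#5 t=3ms (window 0): ALLOW
  req#6 t=4ms (window 0): DENY
  req#7 t=4ms (window 0): DENY
  req#8 t=4ms (window 0): DENY
  req#9 t=4ms (window 0): DENY
  req#10 t=5ms (window 0): DENY
  req#11 t=7ms (window 0): DENY
  req#12 t=7ms (window 0): DENY
  req#13 t=8ms (window 0): DENY
  req#14 t=9ms (window 0): DENY
  req#15 t=10ms (window 0): DENY
  req#16 t=10ms (window 0): DENY
  req#17 t=15ms (window 1): ALLOW
  req#18 t=15ms (window 1): ALLOW
  req#19 t=16ms (window 1): ALLOW
  req#20 t=19ms (window 1): ALLOW
  req#21 t=21ms (window 1): ALLOW
  req#22 t=21ms (window 1): DENY

Allowed counts by window: 5 5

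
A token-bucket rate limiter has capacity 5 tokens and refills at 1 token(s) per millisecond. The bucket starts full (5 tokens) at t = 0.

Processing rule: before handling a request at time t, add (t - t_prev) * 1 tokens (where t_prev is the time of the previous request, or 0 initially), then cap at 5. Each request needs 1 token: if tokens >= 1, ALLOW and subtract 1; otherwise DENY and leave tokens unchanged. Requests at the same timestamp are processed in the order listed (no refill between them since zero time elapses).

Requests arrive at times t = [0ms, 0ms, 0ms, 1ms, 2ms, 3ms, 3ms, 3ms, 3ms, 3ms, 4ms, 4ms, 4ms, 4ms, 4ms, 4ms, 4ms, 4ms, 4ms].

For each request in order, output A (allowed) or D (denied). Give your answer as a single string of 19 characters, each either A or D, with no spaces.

Simulating step by step:
  req#1 t=0ms: ALLOW
  req#2 t=0ms: ALLOW
  req#3 t=0ms: ALLOW
  req#4 t=1ms: ALLOW
  req#5 t=2ms: ALLOW
  req#6 t=3ms: ALLOW
  req#7 t=3ms: ALLOW
  req#8 t=3ms: ALLOW
  req#9 t=3ms: DENY
  req#10 t=3ms: DENY
  req#11 t=4ms: ALLOW
  req#12 t=4ms: DENY
  req#13 t=4ms: DENY
  req#14 t=4ms: DENY
  req#15 t=4ms: DENY
  req#16 t=4ms: DENY
  req#17 t=4ms: DENY
  req#18 t=4ms: DENY
  req#19 t=4ms: DENY

Answer: AAAAAAAADDADDDDDDDD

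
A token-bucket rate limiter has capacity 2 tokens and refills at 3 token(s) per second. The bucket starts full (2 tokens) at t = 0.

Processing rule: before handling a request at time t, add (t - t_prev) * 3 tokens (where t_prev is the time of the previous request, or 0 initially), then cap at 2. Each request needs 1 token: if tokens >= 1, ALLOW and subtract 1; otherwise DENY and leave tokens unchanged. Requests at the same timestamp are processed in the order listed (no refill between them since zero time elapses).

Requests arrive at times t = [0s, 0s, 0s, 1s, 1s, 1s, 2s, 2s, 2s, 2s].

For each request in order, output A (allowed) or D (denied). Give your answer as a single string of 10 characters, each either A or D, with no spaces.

Simulating step by step:
  req#1 t=0s: ALLOW
  req#2 t=0s: ALLOW
  req#3 t=0s: DENY
  req#4 t=1s: ALLOW
  req#5 t=1s: ALLOW
  req#6 t=1s: DENY
  req#7 t=2s: ALLOW
  req#8 t=2s: ALLOW
  req#9 t=2s: DENY
  req#10 t=2s: DENY

Answer: AADAADAADD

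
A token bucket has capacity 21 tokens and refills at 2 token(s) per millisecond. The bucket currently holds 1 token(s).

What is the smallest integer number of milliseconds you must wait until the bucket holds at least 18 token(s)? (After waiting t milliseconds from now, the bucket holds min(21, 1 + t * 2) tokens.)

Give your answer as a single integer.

Answer: 9

Derivation:
Need 1 + t * 2 >= 18, so t >= 17/2.
Smallest integer t = ceil(17/2) = 9.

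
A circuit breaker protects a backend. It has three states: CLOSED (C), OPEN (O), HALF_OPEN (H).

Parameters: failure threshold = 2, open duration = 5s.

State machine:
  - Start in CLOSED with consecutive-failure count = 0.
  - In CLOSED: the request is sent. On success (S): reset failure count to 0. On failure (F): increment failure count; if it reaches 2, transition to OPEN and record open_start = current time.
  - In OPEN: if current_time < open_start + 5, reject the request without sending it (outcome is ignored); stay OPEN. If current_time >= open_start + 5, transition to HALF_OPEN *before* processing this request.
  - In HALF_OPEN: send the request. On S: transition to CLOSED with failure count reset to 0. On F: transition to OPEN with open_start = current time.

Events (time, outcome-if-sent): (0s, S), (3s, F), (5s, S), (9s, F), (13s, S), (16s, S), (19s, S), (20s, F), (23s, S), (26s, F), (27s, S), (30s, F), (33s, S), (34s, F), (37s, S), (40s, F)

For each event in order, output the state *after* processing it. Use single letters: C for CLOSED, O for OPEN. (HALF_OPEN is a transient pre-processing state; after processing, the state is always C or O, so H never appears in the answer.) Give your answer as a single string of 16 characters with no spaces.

Answer: CCCCCCCCCCCCCCCC

Derivation:
State after each event:
  event#1 t=0s outcome=S: state=CLOSED
  event#2 t=3s outcome=F: state=CLOSED
  event#3 t=5s outcome=S: state=CLOSED
  event#4 t=9s outcome=F: state=CLOSED
  event#5 t=13s outcome=S: state=CLOSED
  event#6 t=16s outcome=S: state=CLOSED
  event#7 t=19s outcome=S: state=CLOSED
  event#8 t=20s outcome=F: state=CLOSED
  event#9 t=23s outcome=S: state=CLOSED
  event#10 t=26s outcome=F: state=CLOSED
  event#11 t=27s outcome=S: state=CLOSED
  event#12 t=30s outcome=F: state=CLOSED
  event#13 t=33s outcome=S: state=CLOSED
  event#14 t=34s outcome=F: state=CLOSED
  event#15 t=37s outcome=S: state=CLOSED
  event#16 t=40s outcome=F: state=CLOSED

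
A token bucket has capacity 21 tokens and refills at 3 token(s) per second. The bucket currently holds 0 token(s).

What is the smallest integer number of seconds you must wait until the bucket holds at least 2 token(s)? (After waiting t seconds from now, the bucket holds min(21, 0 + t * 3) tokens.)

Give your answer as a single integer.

Answer: 1

Derivation:
Need 0 + t * 3 >= 2, so t >= 2/3.
Smallest integer t = ceil(2/3) = 1.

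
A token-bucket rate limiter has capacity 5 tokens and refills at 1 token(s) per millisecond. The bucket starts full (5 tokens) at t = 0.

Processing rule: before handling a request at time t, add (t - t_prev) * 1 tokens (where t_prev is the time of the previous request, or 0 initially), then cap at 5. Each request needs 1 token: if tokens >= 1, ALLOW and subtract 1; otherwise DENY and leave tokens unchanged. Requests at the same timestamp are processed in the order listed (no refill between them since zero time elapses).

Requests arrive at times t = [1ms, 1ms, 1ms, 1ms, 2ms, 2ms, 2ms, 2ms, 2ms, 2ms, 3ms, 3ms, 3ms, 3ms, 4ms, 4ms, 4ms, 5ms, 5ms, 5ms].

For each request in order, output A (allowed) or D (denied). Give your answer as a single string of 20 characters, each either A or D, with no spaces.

Answer: AAAAAADDDDADDDADDADD

Derivation:
Simulating step by step:
  req#1 t=1ms: ALLOW
  req#2 t=1ms: ALLOW
  req#3 t=1ms: ALLOW
  req#4 t=1ms: ALLOW
  req#5 t=2ms: ALLOW
  req#6 t=2ms: ALLOW
  req#7 t=2ms: DENY
  req#8 t=2ms: DENY
  req#9 t=2ms: DENY
  req#10 t=2ms: DENY
  req#11 t=3ms: ALLOW
  req#12 t=3ms: DENY
  req#13 t=3ms: DENY
  req#14 t=3ms: DENY
  req#15 t=4ms: ALLOW
  req#16 t=4ms: DENY
  req#17 t=4ms: DENY
  req#18 t=5ms: ALLOW
  req#19 t=5ms: DENY
  req#20 t=5ms: DENY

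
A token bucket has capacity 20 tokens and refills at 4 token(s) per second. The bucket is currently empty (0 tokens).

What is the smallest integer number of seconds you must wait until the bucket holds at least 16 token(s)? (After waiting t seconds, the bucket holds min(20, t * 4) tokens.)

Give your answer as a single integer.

Need t * 4 >= 16, so t >= 16/4.
Smallest integer t = ceil(16/4) = 4.

Answer: 4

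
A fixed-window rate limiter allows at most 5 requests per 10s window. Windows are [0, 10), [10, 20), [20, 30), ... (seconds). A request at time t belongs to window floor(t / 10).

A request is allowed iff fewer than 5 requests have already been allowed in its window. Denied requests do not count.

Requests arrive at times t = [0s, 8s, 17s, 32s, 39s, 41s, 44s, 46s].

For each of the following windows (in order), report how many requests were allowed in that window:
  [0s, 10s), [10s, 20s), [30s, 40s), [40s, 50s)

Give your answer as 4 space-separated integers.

Processing requests:
  req#1 t=0s (window 0): ALLOW
  req#2 t=8s (window 0): ALLOW
  req#3 t=17s (window 1): ALLOW
  req#4 t=32s (window 3): ALLOW
  req#5 t=39s (window 3): ALLOW
  req#6 t=41s (window 4): ALLOW
  req#7 t=44s (window 4): ALLOW
  req#8 t=46s (window 4): ALLOW

Allowed counts by window: 2 1 2 3

Answer: 2 1 2 3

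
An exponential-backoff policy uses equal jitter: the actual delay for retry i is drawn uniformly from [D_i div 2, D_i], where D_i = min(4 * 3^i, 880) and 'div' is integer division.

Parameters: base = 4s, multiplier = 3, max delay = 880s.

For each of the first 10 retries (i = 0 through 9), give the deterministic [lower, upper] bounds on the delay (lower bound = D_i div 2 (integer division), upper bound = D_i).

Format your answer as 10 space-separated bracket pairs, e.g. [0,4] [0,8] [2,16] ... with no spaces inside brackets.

Computing bounds per retry:
  i=0: D_i=min(4*3^0,880)=4, bounds=[2,4]
  i=1: D_i=min(4*3^1,880)=12, bounds=[6,12]
  i=2: D_i=min(4*3^2,880)=36, bounds=[18,36]
  i=3: D_i=min(4*3^3,880)=108, bounds=[54,108]
  i=4: D_i=min(4*3^4,880)=324, bounds=[162,324]
  i=5: D_i=min(4*3^5,880)=880, bounds=[440,880]
  i=6: D_i=min(4*3^6,880)=880, bounds=[440,880]
  i=7: D_i=min(4*3^7,880)=880, bounds=[440,880]
  i=8: D_i=min(4*3^8,880)=880, bounds=[440,880]
  i=9: D_i=min(4*3^9,880)=880, bounds=[440,880]

Answer: [2,4] [6,12] [18,36] [54,108] [162,324] [440,880] [440,880] [440,880] [440,880] [440,880]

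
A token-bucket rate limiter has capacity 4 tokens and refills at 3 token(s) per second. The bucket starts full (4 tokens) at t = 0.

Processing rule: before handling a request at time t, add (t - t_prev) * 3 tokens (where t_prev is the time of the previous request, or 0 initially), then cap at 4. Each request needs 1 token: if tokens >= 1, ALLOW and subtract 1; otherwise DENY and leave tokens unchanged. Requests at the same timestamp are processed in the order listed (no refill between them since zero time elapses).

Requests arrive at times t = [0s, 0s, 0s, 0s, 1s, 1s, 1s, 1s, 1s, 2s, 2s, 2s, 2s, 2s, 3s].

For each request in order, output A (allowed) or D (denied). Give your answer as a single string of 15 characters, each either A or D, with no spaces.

Answer: AAAAAAADDAAADDA

Derivation:
Simulating step by step:
  req#1 t=0s: ALLOW
  req#2 t=0s: ALLOW
  req#3 t=0s: ALLOW
  req#4 t=0s: ALLOW
  req#5 t=1s: ALLOW
  req#6 t=1s: ALLOW
  req#7 t=1s: ALLOW
  req#8 t=1s: DENY
  req#9 t=1s: DENY
  req#10 t=2s: ALLOW
  req#11 t=2s: ALLOW
  req#12 t=2s: ALLOW
  req#13 t=2s: DENY
  req#14 t=2s: DENY
  req#15 t=3s: ALLOW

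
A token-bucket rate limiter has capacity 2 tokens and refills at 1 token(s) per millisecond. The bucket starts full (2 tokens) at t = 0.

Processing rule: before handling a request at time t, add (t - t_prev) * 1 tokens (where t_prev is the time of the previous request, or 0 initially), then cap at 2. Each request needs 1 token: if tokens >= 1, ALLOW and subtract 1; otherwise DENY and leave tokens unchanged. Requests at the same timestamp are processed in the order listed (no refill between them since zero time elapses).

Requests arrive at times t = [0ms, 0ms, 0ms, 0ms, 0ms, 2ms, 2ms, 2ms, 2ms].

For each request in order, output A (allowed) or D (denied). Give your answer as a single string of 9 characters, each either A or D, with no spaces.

Answer: AADDDAADD

Derivation:
Simulating step by step:
  req#1 t=0ms: ALLOW
  req#2 t=0ms: ALLOW
  req#3 t=0ms: DENY
  req#4 t=0ms: DENY
  req#5 t=0ms: DENY
  req#6 t=2ms: ALLOW
  req#7 t=2ms: ALLOW
  req#8 t=2ms: DENY
  req#9 t=2ms: DENY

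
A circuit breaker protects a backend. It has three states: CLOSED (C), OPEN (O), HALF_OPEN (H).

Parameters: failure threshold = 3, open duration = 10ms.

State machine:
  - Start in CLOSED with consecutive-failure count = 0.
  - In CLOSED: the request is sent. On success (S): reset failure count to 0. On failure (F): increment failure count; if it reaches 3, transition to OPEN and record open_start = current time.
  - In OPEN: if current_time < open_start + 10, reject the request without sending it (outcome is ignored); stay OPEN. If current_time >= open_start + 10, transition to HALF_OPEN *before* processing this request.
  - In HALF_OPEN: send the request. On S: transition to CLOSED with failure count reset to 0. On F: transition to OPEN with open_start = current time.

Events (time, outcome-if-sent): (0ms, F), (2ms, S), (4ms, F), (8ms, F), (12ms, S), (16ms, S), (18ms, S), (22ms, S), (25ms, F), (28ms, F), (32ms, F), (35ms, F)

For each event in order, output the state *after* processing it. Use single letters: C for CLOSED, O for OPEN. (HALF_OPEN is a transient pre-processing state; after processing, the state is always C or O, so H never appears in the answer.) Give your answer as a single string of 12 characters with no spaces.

Answer: CCCCCCCCCCOO

Derivation:
State after each event:
  event#1 t=0ms outcome=F: state=CLOSED
  event#2 t=2ms outcome=S: state=CLOSED
  event#3 t=4ms outcome=F: state=CLOSED
  event#4 t=8ms outcome=F: state=CLOSED
  event#5 t=12ms outcome=S: state=CLOSED
  event#6 t=16ms outcome=S: state=CLOSED
  event#7 t=18ms outcome=S: state=CLOSED
  event#8 t=22ms outcome=S: state=CLOSED
  event#9 t=25ms outcome=F: state=CLOSED
  event#10 t=28ms outcome=F: state=CLOSED
  event#11 t=32ms outcome=F: state=OPEN
  event#12 t=35ms outcome=F: state=OPEN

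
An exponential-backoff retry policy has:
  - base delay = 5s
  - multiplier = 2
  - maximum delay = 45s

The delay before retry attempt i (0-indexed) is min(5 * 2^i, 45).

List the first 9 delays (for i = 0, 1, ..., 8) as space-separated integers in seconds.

Answer: 5 10 20 40 45 45 45 45 45

Derivation:
Computing each delay:
  i=0: min(5*2^0, 45) = 5
  i=1: min(5*2^1, 45) = 10
  i=2: min(5*2^2, 45) = 20
  i=3: min(5*2^3, 45) = 40
  i=4: min(5*2^4, 45) = 45
  i=5: min(5*2^5, 45) = 45
  i=6: min(5*2^6, 45) = 45
  i=7: min(5*2^7, 45) = 45
  i=8: min(5*2^8, 45) = 45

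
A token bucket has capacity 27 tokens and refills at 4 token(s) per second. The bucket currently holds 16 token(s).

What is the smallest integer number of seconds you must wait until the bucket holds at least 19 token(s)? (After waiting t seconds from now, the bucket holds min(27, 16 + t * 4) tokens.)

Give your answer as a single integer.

Need 16 + t * 4 >= 19, so t >= 3/4.
Smallest integer t = ceil(3/4) = 1.

Answer: 1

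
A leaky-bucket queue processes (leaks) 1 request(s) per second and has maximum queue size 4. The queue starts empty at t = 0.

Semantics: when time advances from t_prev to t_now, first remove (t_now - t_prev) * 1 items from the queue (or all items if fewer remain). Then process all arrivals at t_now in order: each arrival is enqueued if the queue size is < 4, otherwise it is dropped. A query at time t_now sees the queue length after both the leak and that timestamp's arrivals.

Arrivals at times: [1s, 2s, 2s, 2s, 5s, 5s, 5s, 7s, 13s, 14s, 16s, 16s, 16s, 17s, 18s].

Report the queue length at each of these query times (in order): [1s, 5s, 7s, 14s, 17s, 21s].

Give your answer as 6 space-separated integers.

Queue lengths at query times:
  query t=1s: backlog = 1
  query t=5s: backlog = 3
  query t=7s: backlog = 2
  query t=14s: backlog = 1
  query t=17s: backlog = 3
  query t=21s: backlog = 0

Answer: 1 3 2 1 3 0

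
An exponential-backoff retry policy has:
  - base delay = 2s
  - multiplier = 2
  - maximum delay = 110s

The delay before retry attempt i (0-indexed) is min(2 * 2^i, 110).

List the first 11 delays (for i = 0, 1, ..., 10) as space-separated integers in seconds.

Computing each delay:
  i=0: min(2*2^0, 110) = 2
  i=1: min(2*2^1, 110) = 4
  i=2: min(2*2^2, 110) = 8
  i=3: min(2*2^3, 110) = 16
  i=4: min(2*2^4, 110) = 32
  i=5: min(2*2^5, 110) = 64
  i=6: min(2*2^6, 110) = 110
  i=7: min(2*2^7, 110) = 110
  i=8: min(2*2^8, 110) = 110
  i=9: min(2*2^9, 110) = 110
  i=10: min(2*2^10, 110) = 110

Answer: 2 4 8 16 32 64 110 110 110 110 110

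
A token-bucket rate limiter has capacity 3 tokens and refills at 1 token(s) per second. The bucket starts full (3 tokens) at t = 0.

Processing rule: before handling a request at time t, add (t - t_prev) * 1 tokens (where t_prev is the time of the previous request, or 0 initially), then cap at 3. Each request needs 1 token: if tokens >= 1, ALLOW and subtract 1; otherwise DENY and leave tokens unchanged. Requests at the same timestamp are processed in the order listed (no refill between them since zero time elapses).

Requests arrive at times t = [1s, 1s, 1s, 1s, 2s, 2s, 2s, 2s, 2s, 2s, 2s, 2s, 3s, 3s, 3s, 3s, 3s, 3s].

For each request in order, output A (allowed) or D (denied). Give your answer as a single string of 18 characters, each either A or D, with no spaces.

Answer: AAADADDDDDDDADDDDD

Derivation:
Simulating step by step:
  req#1 t=1s: ALLOW
  req#2 t=1s: ALLOW
  req#3 t=1s: ALLOW
  req#4 t=1s: DENY
  req#5 t=2s: ALLOW
  req#6 t=2s: DENY
  req#7 t=2s: DENY
  req#8 t=2s: DENY
  req#9 t=2s: DENY
  req#10 t=2s: DENY
  req#11 t=2s: DENY
  req#12 t=2s: DENY
  req#13 t=3s: ALLOW
  req#14 t=3s: DENY
  req#15 t=3s: DENY
  req#16 t=3s: DENY
  req#17 t=3s: DENY
  req#18 t=3s: DENY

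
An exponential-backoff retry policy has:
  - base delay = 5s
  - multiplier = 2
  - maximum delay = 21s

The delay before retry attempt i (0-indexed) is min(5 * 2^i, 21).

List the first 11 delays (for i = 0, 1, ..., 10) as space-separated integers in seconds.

Answer: 5 10 20 21 21 21 21 21 21 21 21

Derivation:
Computing each delay:
  i=0: min(5*2^0, 21) = 5
  i=1: min(5*2^1, 21) = 10
  i=2: min(5*2^2, 21) = 20
  i=3: min(5*2^3, 21) = 21
  i=4: min(5*2^4, 21) = 21
  i=5: min(5*2^5, 21) = 21
  i=6: min(5*2^6, 21) = 21
  i=7: min(5*2^7, 21) = 21
  i=8: min(5*2^8, 21) = 21
  i=9: min(5*2^9, 21) = 21
  i=10: min(5*2^10, 21) = 21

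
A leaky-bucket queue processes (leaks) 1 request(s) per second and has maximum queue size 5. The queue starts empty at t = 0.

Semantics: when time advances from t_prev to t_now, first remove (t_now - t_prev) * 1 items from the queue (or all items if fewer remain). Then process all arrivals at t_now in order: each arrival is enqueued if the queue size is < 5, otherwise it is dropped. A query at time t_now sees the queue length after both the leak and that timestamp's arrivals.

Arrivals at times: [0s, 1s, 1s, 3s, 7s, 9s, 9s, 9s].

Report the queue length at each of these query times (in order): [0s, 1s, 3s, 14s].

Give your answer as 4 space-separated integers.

Answer: 1 2 1 0

Derivation:
Queue lengths at query times:
  query t=0s: backlog = 1
  query t=1s: backlog = 2
  query t=3s: backlog = 1
  query t=14s: backlog = 0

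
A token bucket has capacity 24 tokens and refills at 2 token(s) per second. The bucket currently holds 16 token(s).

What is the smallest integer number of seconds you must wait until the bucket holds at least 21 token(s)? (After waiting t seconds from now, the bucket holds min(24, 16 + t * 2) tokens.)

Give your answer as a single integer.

Need 16 + t * 2 >= 21, so t >= 5/2.
Smallest integer t = ceil(5/2) = 3.

Answer: 3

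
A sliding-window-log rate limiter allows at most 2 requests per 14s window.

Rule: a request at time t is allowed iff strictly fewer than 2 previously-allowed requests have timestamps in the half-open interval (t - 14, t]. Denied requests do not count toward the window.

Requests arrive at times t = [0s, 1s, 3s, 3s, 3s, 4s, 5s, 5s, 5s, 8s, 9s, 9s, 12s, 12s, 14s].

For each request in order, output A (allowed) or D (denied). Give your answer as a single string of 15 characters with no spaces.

Tracking allowed requests in the window:
  req#1 t=0s: ALLOW
  req#2 t=1s: ALLOW
  req#3 t=3s: DENY
  req#4 t=3s: DENY
  req#5 t=3s: DENY
  req#6 t=4s: DENY
  req#7 t=5s: DENY
  req#8 t=5s: DENY
  req#9 t=5s: DENY
  req#10 t=8s: DENY
  req#11 t=9s: DENY
  req#12 t=9s: DENY
  req#13 t=12s: DENY
  req#14 t=12s: DENY
  req#15 t=14s: ALLOW

Answer: AADDDDDDDDDDDDA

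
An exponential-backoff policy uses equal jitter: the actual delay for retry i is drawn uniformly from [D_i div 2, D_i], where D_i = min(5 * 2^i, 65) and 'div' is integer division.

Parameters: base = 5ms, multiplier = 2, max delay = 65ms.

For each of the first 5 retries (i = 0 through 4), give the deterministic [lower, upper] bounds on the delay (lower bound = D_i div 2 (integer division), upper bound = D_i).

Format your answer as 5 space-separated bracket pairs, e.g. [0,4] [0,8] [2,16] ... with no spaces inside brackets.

Computing bounds per retry:
  i=0: D_i=min(5*2^0,65)=5, bounds=[2,5]
  i=1: D_i=min(5*2^1,65)=10, bounds=[5,10]
  i=2: D_i=min(5*2^2,65)=20, bounds=[10,20]
  i=3: D_i=min(5*2^3,65)=40, bounds=[20,40]
  i=4: D_i=min(5*2^4,65)=65, bounds=[32,65]

Answer: [2,5] [5,10] [10,20] [20,40] [32,65]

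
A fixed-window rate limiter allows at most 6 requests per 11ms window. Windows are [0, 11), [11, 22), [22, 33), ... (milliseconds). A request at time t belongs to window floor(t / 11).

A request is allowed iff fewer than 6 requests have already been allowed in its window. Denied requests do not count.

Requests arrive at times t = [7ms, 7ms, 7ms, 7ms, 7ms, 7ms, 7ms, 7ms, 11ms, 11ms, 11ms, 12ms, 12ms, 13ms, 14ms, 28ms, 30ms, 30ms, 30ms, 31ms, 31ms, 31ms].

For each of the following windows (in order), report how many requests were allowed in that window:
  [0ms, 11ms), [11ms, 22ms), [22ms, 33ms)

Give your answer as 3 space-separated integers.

Answer: 6 6 6

Derivation:
Processing requests:
  req#1 t=7ms (window 0): ALLOW
  req#2 t=7ms (window 0): ALLOW
  req#3 t=7ms (window 0): ALLOW
  req#4 t=7ms (window 0): ALLOW
  req#5 t=7ms (window 0): ALLOW
  req#6 t=7ms (window 0): ALLOW
  req#7 t=7ms (window 0): DENY
  req#8 t=7ms (window 0): DENY
  req#9 t=11ms (window 1): ALLOW
  req#10 t=11ms (window 1): ALLOW
  req#11 t=11ms (window 1): ALLOW
  req#12 t=12ms (window 1): ALLOW
  req#13 t=12ms (window 1): ALLOW
  req#14 t=13ms (window 1): ALLOW
  req#15 t=14ms (window 1): DENY
  req#16 t=28ms (window 2): ALLOW
  req#17 t=30ms (window 2): ALLOW
  req#18 t=30ms (window 2): ALLOW
  req#19 t=30ms (window 2): ALLOW
  req#20 t=31ms (window 2): ALLOW
  req#21 t=31ms (window 2): ALLOW
  req#22 t=31ms (window 2): DENY

Allowed counts by window: 6 6 6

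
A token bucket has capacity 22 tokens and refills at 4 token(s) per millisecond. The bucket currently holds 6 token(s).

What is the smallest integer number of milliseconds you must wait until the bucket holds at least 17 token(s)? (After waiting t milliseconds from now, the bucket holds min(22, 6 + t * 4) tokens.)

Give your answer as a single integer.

Answer: 3

Derivation:
Need 6 + t * 4 >= 17, so t >= 11/4.
Smallest integer t = ceil(11/4) = 3.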